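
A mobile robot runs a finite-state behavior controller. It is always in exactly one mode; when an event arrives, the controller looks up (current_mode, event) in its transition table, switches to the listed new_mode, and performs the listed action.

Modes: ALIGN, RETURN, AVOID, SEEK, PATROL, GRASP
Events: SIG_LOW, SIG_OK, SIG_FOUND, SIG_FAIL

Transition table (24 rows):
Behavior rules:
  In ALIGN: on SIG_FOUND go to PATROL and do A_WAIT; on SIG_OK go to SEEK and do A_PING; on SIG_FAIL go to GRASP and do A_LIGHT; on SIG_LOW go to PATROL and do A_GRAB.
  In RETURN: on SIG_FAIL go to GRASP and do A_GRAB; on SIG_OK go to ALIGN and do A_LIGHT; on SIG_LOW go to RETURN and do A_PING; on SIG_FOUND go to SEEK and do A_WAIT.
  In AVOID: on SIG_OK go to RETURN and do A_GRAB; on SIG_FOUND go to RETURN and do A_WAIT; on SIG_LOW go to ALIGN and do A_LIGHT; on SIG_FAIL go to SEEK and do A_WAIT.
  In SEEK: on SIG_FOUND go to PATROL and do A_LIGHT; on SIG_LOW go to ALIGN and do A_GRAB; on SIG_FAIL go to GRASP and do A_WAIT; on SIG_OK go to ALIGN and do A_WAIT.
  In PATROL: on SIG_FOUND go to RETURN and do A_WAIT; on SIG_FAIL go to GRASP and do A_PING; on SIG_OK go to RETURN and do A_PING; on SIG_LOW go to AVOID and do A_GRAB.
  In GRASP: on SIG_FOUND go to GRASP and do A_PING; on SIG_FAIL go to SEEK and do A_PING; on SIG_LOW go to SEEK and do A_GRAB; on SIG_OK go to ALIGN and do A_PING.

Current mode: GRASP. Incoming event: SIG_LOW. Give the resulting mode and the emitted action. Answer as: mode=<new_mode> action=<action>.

mode=SEEK action=A_GRAB

current mode = GRASP; filter table to that mode:
  (GRASP, SIG_FOUND) → (GRASP, A_PING)
  (GRASP, SIG_FAIL) → (SEEK, A_PING)
  (GRASP, SIG_LOW) → (SEEK, A_GRAB)  ← event matches
  (GRASP, SIG_OK) → (ALIGN, A_PING)
event = SIG_LOW selects (SEEK, A_GRAB)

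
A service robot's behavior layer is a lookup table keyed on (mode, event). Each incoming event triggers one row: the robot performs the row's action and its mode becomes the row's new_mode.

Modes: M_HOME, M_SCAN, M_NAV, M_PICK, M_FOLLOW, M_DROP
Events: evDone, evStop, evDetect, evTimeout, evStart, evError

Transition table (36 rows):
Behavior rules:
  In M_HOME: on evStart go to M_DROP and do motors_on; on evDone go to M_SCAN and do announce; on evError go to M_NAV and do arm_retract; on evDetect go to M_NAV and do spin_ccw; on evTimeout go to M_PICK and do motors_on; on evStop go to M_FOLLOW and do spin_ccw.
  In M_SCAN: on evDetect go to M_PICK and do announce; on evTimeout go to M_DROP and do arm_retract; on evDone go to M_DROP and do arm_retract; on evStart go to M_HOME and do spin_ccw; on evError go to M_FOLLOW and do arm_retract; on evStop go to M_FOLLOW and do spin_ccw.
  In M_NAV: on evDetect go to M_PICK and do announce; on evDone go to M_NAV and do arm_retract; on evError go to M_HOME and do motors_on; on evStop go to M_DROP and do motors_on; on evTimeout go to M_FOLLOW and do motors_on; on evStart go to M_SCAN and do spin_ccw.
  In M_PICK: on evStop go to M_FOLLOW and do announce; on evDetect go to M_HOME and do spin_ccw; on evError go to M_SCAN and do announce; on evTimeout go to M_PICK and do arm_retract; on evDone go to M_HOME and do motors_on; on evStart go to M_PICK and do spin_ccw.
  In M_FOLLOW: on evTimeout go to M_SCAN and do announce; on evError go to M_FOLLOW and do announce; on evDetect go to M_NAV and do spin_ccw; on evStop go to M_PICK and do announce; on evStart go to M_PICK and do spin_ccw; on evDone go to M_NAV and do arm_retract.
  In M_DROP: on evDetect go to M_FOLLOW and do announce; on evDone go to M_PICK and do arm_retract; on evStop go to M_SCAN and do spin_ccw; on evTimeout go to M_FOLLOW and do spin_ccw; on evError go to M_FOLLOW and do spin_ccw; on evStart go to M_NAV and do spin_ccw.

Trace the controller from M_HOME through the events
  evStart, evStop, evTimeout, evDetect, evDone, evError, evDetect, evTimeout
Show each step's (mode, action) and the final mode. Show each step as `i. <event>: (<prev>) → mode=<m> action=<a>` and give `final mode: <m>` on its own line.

1. evStart: (M_HOME) → mode=M_DROP action=motors_on
2. evStop: (M_DROP) → mode=M_SCAN action=spin_ccw
3. evTimeout: (M_SCAN) → mode=M_DROP action=arm_retract
4. evDetect: (M_DROP) → mode=M_FOLLOW action=announce
5. evDone: (M_FOLLOW) → mode=M_NAV action=arm_retract
6. evError: (M_NAV) → mode=M_HOME action=motors_on
7. evDetect: (M_HOME) → mode=M_NAV action=spin_ccw
8. evTimeout: (M_NAV) → mode=M_FOLLOW action=motors_on

final mode: M_FOLLOW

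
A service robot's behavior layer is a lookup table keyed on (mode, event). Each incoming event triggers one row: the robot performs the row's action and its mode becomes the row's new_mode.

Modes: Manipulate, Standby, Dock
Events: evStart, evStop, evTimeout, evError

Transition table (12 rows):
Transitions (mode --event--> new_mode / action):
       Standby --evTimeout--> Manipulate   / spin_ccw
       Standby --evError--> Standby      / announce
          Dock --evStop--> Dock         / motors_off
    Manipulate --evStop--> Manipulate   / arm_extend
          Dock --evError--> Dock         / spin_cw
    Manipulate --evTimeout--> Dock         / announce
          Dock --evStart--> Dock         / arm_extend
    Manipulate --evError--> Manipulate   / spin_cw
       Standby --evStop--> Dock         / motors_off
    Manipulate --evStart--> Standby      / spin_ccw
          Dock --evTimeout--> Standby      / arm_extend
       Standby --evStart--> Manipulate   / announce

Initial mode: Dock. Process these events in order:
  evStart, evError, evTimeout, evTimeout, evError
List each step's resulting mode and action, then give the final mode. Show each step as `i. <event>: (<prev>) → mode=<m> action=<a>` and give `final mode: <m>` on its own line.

final mode: Manipulate

1. evStart: (Dock) → mode=Dock action=arm_extend
2. evError: (Dock) → mode=Dock action=spin_cw
3. evTimeout: (Dock) → mode=Standby action=arm_extend
4. evTimeout: (Standby) → mode=Manipulate action=spin_ccw
5. evError: (Manipulate) → mode=Manipulate action=spin_cw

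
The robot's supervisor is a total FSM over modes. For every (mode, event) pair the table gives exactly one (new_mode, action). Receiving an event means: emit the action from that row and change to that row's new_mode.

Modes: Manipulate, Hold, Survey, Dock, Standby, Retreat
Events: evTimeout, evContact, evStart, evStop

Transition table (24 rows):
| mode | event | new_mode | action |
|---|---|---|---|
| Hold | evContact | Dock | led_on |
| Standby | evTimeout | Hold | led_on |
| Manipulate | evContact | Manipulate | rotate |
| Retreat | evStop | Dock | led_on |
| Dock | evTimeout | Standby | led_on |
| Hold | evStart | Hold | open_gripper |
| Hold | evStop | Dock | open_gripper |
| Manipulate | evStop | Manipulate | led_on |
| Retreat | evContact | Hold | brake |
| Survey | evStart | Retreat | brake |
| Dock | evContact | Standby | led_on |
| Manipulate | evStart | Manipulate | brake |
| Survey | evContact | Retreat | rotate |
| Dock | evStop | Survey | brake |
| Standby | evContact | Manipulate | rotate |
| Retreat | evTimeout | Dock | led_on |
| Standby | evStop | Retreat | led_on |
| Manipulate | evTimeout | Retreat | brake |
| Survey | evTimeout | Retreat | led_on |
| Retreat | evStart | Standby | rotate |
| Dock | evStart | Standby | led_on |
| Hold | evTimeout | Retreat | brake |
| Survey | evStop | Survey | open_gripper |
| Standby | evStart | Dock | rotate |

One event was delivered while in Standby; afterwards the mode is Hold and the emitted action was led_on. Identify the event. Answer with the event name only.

try evTimeout: (Standby, evTimeout) → (Hold, led_on)  ← matches
try evContact: (Standby, evContact) → (Manipulate, rotate)
try evStart: (Standby, evStart) → (Dock, rotate)
try evStop: (Standby, evStop) → (Retreat, led_on)

evTimeout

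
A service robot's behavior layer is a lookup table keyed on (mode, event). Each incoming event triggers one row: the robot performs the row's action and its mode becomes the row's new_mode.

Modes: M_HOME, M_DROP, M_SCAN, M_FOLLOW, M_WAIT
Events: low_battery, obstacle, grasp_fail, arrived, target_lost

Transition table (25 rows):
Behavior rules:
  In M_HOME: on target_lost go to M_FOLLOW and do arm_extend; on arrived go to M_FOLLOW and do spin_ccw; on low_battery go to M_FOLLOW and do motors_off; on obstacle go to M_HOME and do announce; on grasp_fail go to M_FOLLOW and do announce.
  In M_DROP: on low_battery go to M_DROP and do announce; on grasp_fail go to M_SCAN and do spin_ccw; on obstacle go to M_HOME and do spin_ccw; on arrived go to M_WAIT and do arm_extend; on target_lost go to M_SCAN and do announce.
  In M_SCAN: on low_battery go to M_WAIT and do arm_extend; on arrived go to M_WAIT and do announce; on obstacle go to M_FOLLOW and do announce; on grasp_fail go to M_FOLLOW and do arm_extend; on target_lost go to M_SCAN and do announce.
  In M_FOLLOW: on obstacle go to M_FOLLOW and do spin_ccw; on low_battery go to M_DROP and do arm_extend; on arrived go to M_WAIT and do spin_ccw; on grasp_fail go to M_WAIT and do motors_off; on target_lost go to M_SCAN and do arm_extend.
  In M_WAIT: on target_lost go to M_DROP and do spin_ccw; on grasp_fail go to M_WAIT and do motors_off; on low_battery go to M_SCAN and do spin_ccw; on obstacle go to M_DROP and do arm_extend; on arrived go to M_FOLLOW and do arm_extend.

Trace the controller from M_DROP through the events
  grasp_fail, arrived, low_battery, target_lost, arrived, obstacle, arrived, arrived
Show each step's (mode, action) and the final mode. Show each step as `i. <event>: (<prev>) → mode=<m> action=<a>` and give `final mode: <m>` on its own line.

final mode: M_FOLLOW

1. grasp_fail: (M_DROP) → mode=M_SCAN action=spin_ccw
2. arrived: (M_SCAN) → mode=M_WAIT action=announce
3. low_battery: (M_WAIT) → mode=M_SCAN action=spin_ccw
4. target_lost: (M_SCAN) → mode=M_SCAN action=announce
5. arrived: (M_SCAN) → mode=M_WAIT action=announce
6. obstacle: (M_WAIT) → mode=M_DROP action=arm_extend
7. arrived: (M_DROP) → mode=M_WAIT action=arm_extend
8. arrived: (M_WAIT) → mode=M_FOLLOW action=arm_extend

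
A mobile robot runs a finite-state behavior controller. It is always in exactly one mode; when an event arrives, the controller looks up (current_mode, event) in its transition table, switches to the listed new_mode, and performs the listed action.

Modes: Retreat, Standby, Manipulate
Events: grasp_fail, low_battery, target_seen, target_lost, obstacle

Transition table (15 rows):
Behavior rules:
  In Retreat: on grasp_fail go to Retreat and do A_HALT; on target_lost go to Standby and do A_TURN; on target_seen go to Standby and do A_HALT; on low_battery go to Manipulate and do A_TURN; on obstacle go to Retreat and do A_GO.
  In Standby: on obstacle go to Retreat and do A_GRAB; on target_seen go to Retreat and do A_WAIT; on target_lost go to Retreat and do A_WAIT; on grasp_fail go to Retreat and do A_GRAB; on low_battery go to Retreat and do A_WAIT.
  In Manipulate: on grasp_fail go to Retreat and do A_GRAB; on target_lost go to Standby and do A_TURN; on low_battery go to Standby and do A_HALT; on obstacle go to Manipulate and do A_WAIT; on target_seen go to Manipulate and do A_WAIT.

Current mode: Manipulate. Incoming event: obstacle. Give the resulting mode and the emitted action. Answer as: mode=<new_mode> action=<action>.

mode=Manipulate action=A_WAIT

current mode = Manipulate; filter table to that mode:
  (Manipulate, grasp_fail) → (Retreat, A_GRAB)
  (Manipulate, target_lost) → (Standby, A_TURN)
  (Manipulate, low_battery) → (Standby, A_HALT)
  (Manipulate, obstacle) → (Manipulate, A_WAIT)  ← event matches
  (Manipulate, target_seen) → (Manipulate, A_WAIT)
event = obstacle selects (Manipulate, A_WAIT)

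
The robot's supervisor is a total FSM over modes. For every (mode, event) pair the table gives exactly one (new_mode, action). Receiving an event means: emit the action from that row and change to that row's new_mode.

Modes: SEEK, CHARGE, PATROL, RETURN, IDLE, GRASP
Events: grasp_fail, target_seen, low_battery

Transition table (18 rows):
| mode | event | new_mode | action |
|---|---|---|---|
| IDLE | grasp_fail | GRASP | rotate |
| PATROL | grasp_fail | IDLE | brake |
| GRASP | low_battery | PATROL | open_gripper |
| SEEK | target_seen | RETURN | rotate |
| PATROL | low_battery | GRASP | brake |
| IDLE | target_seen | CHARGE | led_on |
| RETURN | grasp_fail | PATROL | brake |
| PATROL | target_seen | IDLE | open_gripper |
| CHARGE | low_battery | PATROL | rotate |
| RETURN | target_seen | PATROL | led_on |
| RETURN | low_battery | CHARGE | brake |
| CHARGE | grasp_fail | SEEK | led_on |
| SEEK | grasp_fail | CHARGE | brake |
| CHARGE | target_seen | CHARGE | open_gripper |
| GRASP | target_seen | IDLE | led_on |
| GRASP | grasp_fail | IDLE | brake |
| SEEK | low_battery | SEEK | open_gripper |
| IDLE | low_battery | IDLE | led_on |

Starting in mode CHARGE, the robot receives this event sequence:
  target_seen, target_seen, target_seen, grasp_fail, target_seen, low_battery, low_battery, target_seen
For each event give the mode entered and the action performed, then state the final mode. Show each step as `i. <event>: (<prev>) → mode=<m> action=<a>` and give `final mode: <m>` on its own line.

final mode: IDLE

1. target_seen: (CHARGE) → mode=CHARGE action=open_gripper
2. target_seen: (CHARGE) → mode=CHARGE action=open_gripper
3. target_seen: (CHARGE) → mode=CHARGE action=open_gripper
4. grasp_fail: (CHARGE) → mode=SEEK action=led_on
5. target_seen: (SEEK) → mode=RETURN action=rotate
6. low_battery: (RETURN) → mode=CHARGE action=brake
7. low_battery: (CHARGE) → mode=PATROL action=rotate
8. target_seen: (PATROL) → mode=IDLE action=open_gripper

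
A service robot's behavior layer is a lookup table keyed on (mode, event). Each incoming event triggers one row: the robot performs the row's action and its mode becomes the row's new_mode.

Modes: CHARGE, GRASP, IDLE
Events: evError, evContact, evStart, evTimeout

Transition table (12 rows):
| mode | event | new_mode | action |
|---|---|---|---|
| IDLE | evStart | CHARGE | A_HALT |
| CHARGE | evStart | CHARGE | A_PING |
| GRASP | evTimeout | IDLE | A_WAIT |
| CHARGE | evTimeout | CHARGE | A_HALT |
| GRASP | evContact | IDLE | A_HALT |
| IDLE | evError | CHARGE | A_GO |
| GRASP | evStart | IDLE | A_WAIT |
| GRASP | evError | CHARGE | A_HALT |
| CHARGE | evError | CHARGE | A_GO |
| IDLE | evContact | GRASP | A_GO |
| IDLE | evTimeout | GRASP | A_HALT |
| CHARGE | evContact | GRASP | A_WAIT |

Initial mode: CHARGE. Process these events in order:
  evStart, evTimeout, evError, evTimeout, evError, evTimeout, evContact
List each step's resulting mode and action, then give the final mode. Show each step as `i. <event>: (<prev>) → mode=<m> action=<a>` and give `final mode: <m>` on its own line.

1. evStart: (CHARGE) → mode=CHARGE action=A_PING
2. evTimeout: (CHARGE) → mode=CHARGE action=A_HALT
3. evError: (CHARGE) → mode=CHARGE action=A_GO
4. evTimeout: (CHARGE) → mode=CHARGE action=A_HALT
5. evError: (CHARGE) → mode=CHARGE action=A_GO
6. evTimeout: (CHARGE) → mode=CHARGE action=A_HALT
7. evContact: (CHARGE) → mode=GRASP action=A_WAIT

final mode: GRASP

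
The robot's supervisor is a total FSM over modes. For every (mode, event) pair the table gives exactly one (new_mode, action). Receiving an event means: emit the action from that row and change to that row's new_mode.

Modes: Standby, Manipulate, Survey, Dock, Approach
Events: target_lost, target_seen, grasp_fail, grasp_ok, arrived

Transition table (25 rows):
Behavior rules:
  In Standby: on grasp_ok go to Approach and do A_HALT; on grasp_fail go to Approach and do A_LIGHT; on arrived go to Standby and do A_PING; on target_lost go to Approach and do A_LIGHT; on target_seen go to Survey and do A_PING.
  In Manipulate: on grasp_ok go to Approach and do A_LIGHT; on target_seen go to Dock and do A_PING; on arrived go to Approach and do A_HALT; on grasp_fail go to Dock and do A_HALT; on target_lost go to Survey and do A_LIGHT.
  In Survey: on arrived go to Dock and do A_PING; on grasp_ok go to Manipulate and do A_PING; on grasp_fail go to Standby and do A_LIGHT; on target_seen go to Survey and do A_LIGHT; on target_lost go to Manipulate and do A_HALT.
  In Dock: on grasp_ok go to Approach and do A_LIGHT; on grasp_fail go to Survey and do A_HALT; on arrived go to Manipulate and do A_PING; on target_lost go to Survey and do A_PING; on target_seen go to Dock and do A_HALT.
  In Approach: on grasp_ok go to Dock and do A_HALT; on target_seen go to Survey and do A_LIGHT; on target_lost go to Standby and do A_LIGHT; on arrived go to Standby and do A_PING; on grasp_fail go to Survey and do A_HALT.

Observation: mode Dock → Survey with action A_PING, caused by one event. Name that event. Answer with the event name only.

target_lost

try target_lost: (Dock, target_lost) → (Survey, A_PING)  ← matches
try target_seen: (Dock, target_seen) → (Dock, A_HALT)
try grasp_fail: (Dock, grasp_fail) → (Survey, A_HALT)
try grasp_ok: (Dock, grasp_ok) → (Approach, A_LIGHT)
try arrived: (Dock, arrived) → (Manipulate, A_PING)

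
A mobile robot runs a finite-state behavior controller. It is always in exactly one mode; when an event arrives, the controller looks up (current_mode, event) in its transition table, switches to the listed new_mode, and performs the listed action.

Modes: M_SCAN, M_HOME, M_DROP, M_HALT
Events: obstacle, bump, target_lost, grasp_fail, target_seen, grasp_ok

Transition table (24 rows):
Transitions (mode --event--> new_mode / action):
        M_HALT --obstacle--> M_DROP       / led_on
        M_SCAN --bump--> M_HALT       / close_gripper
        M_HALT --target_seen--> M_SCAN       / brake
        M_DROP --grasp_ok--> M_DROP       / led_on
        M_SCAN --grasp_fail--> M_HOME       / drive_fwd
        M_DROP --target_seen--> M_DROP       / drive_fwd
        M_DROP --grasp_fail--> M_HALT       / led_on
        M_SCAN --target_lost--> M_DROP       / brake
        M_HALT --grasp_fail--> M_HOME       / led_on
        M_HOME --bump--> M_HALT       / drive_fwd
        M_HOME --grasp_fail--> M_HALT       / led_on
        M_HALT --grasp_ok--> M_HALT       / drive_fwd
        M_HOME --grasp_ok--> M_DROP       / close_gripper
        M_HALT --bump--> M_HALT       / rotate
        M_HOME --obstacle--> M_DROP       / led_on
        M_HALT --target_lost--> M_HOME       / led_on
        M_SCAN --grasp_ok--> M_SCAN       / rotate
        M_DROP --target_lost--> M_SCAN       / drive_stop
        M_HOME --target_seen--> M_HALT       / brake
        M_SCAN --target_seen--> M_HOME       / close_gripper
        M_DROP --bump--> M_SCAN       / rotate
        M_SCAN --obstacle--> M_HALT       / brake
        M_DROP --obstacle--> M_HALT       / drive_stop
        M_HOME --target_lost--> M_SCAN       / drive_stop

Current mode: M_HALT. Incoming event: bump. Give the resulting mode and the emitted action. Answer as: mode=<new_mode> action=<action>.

current mode = M_HALT; filter table to that mode:
  (M_HALT, obstacle) → (M_DROP, led_on)
  (M_HALT, target_seen) → (M_SCAN, brake)
  (M_HALT, grasp_fail) → (M_HOME, led_on)
  (M_HALT, grasp_ok) → (M_HALT, drive_fwd)
  (M_HALT, bump) → (M_HALT, rotate)  ← event matches
  (M_HALT, target_lost) → (M_HOME, led_on)
event = bump selects (M_HALT, rotate)

mode=M_HALT action=rotate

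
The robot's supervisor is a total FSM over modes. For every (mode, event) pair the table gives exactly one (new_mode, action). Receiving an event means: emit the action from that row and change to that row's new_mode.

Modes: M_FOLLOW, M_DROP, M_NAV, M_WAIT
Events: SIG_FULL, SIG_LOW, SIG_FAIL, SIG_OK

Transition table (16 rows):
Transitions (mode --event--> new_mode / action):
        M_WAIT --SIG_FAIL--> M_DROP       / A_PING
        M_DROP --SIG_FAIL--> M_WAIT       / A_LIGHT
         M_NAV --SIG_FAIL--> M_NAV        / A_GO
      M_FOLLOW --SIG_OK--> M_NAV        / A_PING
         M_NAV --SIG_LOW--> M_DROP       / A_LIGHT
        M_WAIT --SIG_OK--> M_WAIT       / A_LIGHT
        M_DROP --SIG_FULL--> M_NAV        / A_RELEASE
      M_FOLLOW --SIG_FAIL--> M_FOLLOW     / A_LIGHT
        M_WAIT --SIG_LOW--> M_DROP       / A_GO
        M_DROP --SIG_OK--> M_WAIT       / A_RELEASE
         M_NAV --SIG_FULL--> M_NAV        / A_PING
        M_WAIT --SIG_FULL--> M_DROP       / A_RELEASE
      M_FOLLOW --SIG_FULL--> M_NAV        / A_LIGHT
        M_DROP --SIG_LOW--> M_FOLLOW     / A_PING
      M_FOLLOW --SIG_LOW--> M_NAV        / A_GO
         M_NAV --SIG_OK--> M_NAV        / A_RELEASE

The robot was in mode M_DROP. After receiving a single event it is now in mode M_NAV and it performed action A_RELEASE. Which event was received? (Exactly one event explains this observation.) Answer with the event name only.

SIG_FULL

try SIG_FULL: (M_DROP, SIG_FULL) → (M_NAV, A_RELEASE)  ← matches
try SIG_LOW: (M_DROP, SIG_LOW) → (M_FOLLOW, A_PING)
try SIG_FAIL: (M_DROP, SIG_FAIL) → (M_WAIT, A_LIGHT)
try SIG_OK: (M_DROP, SIG_OK) → (M_WAIT, A_RELEASE)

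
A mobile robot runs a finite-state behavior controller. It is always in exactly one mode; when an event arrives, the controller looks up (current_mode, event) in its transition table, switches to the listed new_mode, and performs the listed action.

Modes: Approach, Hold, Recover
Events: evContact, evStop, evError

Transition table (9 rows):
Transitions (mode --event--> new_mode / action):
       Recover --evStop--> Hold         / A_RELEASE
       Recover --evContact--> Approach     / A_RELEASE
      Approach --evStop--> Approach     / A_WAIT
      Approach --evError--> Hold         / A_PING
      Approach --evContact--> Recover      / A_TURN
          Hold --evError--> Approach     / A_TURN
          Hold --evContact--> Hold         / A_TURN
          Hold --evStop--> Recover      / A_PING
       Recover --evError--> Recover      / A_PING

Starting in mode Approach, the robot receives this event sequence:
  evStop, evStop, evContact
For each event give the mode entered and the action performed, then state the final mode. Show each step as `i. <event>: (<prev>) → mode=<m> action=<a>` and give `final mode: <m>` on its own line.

final mode: Recover

1. evStop: (Approach) → mode=Approach action=A_WAIT
2. evStop: (Approach) → mode=Approach action=A_WAIT
3. evContact: (Approach) → mode=Recover action=A_TURN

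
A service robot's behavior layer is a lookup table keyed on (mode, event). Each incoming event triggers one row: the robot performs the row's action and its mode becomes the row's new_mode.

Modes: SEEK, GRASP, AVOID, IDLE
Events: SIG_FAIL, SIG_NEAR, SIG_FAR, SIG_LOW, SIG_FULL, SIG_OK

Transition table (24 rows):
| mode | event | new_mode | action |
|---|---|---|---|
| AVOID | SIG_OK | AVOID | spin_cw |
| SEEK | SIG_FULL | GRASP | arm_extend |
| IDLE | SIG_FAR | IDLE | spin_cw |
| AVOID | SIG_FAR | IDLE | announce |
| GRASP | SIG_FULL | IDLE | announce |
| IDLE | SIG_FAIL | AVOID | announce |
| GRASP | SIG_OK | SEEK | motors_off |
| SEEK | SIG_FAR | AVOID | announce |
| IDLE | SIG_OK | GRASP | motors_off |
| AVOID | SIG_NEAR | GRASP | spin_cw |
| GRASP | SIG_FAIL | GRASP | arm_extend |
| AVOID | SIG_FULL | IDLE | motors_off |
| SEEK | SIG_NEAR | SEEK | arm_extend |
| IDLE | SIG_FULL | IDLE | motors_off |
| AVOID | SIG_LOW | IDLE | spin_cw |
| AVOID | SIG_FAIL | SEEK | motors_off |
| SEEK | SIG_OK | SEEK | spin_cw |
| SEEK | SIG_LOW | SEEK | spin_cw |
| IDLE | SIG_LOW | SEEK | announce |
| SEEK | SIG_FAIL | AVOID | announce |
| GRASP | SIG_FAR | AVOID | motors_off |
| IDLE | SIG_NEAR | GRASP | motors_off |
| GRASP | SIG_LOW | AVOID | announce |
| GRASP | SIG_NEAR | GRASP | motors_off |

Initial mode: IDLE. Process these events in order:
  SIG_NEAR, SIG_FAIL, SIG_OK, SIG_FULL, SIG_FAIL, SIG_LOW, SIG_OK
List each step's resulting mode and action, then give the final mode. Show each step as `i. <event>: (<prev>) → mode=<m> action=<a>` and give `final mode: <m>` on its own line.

1. SIG_NEAR: (IDLE) → mode=GRASP action=motors_off
2. SIG_FAIL: (GRASP) → mode=GRASP action=arm_extend
3. SIG_OK: (GRASP) → mode=SEEK action=motors_off
4. SIG_FULL: (SEEK) → mode=GRASP action=arm_extend
5. SIG_FAIL: (GRASP) → mode=GRASP action=arm_extend
6. SIG_LOW: (GRASP) → mode=AVOID action=announce
7. SIG_OK: (AVOID) → mode=AVOID action=spin_cw

final mode: AVOID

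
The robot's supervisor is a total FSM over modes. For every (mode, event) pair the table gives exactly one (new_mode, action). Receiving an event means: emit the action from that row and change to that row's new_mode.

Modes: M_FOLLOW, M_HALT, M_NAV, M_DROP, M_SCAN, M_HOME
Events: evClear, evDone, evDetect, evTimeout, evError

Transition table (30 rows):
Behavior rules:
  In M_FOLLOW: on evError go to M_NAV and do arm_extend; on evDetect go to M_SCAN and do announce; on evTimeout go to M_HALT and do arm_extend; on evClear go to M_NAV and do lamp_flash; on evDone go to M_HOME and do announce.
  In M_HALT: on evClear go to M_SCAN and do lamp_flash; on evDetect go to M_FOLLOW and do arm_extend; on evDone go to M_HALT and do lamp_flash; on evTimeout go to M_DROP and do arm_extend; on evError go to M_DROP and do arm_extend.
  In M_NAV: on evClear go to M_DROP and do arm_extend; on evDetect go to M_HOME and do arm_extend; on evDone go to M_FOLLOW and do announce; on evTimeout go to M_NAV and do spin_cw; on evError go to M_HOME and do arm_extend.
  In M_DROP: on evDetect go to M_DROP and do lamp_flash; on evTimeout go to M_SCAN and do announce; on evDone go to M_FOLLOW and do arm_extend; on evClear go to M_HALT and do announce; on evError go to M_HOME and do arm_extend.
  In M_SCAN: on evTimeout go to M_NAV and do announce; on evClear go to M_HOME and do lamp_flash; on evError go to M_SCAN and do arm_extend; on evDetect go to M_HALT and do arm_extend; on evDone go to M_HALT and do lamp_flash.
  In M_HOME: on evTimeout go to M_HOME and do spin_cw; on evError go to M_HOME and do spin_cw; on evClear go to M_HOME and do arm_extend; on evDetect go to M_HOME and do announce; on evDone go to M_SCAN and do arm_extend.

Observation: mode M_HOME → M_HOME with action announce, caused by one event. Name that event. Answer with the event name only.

evDetect

try evClear: (M_HOME, evClear) → (M_HOME, arm_extend)
try evDone: (M_HOME, evDone) → (M_SCAN, arm_extend)
try evDetect: (M_HOME, evDetect) → (M_HOME, announce)  ← matches
try evTimeout: (M_HOME, evTimeout) → (M_HOME, spin_cw)
try evError: (M_HOME, evError) → (M_HOME, spin_cw)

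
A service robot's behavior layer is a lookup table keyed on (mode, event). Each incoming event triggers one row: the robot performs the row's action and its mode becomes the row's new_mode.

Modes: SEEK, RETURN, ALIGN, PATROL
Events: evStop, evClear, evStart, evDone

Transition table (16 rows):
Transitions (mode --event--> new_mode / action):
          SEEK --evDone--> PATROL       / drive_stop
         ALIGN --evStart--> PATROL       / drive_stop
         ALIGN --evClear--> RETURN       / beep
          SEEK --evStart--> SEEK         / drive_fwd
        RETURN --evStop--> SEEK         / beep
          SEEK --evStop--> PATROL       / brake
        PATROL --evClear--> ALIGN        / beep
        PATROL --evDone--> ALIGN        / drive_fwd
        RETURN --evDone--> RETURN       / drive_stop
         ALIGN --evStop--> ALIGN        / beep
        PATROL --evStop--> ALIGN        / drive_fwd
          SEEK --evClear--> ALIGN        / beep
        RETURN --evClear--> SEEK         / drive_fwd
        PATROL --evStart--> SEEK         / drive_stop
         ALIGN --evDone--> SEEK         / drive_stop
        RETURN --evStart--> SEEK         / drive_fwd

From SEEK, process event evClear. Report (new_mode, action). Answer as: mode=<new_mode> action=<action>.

current mode = SEEK; filter table to that mode:
  (SEEK, evDone) → (PATROL, drive_stop)
  (SEEK, evStart) → (SEEK, drive_fwd)
  (SEEK, evStop) → (PATROL, brake)
  (SEEK, evClear) → (ALIGN, beep)  ← event matches
event = evClear selects (ALIGN, beep)

mode=ALIGN action=beep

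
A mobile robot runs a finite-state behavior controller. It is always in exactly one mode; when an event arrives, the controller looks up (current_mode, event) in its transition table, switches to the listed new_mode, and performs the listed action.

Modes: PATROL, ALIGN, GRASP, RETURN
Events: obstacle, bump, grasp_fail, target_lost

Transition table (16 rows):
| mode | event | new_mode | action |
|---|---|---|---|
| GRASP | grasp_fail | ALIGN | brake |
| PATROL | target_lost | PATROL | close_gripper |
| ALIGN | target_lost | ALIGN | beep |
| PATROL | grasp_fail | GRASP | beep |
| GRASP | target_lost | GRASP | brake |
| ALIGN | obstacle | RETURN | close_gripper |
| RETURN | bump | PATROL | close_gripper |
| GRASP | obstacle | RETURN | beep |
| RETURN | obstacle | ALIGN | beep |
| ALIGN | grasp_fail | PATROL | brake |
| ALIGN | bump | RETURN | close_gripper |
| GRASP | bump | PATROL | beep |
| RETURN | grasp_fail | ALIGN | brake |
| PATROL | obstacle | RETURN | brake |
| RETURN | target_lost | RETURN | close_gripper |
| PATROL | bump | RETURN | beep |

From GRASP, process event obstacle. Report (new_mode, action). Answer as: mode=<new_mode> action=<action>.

current mode = GRASP; filter table to that mode:
  (GRASP, grasp_fail) → (ALIGN, brake)
  (GRASP, target_lost) → (GRASP, brake)
  (GRASP, obstacle) → (RETURN, beep)  ← event matches
  (GRASP, bump) → (PATROL, beep)
event = obstacle selects (RETURN, beep)

mode=RETURN action=beep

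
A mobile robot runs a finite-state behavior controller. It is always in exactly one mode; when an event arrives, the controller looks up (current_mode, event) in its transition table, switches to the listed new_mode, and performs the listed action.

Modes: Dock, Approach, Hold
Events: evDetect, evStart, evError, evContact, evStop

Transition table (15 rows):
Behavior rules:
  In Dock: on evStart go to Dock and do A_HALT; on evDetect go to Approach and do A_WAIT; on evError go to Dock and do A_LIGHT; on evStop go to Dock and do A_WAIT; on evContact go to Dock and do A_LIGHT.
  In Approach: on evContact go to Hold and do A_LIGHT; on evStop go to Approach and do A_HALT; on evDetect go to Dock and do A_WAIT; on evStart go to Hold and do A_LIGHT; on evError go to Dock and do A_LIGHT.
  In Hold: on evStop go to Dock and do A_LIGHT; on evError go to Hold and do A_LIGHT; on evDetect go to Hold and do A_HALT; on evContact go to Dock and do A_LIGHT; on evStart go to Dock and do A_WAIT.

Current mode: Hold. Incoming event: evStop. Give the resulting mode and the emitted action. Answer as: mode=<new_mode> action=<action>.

current mode = Hold; filter table to that mode:
  (Hold, evStop) → (Dock, A_LIGHT)  ← event matches
  (Hold, evError) → (Hold, A_LIGHT)
  (Hold, evDetect) → (Hold, A_HALT)
  (Hold, evContact) → (Dock, A_LIGHT)
  (Hold, evStart) → (Dock, A_WAIT)
event = evStop selects (Dock, A_LIGHT)

mode=Dock action=A_LIGHT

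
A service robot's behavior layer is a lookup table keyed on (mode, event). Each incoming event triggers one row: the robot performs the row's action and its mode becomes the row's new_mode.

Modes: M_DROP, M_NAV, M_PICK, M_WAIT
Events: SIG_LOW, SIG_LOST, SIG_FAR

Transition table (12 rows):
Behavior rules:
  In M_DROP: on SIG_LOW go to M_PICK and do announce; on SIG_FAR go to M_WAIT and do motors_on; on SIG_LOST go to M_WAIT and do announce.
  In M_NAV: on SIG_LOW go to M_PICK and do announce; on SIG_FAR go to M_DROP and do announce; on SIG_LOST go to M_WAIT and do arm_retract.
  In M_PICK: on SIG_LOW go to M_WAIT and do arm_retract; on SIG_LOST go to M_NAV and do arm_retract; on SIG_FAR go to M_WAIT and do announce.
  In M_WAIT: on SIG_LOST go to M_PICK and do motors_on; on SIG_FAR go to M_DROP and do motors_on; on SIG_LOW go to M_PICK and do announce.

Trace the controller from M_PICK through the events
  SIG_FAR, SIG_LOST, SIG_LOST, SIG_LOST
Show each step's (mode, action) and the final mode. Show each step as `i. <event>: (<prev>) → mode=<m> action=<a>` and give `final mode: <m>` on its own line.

1. SIG_FAR: (M_PICK) → mode=M_WAIT action=announce
2. SIG_LOST: (M_WAIT) → mode=M_PICK action=motors_on
3. SIG_LOST: (M_PICK) → mode=M_NAV action=arm_retract
4. SIG_LOST: (M_NAV) → mode=M_WAIT action=arm_retract

final mode: M_WAIT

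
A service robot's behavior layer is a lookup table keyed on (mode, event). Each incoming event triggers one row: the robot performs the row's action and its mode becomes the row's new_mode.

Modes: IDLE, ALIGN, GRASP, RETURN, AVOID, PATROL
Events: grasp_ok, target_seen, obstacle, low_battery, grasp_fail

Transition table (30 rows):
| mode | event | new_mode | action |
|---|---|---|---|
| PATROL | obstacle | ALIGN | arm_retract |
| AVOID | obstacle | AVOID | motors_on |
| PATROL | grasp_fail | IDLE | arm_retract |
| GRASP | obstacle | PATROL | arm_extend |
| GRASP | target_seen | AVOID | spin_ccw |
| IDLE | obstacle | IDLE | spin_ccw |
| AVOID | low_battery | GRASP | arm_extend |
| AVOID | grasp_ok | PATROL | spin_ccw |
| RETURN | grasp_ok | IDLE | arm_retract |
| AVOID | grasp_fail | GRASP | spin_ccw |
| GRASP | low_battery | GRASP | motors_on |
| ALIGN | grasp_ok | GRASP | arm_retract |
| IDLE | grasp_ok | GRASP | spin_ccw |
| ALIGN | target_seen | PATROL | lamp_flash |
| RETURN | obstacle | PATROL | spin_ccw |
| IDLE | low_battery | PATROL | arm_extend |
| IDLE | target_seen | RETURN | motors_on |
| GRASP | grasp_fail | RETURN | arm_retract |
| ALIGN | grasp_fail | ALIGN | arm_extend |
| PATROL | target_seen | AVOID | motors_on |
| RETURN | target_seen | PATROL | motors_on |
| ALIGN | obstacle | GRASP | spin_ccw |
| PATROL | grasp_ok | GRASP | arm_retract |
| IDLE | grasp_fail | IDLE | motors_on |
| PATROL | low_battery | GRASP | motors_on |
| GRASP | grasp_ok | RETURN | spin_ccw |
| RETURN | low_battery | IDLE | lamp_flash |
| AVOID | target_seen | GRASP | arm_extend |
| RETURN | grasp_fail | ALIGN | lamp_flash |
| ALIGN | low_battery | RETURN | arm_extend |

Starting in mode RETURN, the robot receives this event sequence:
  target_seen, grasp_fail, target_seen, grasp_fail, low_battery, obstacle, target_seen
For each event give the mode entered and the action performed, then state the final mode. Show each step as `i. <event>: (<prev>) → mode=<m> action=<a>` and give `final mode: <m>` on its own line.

1. target_seen: (RETURN) → mode=PATROL action=motors_on
2. grasp_fail: (PATROL) → mode=IDLE action=arm_retract
3. target_seen: (IDLE) → mode=RETURN action=motors_on
4. grasp_fail: (RETURN) → mode=ALIGN action=lamp_flash
5. low_battery: (ALIGN) → mode=RETURN action=arm_extend
6. obstacle: (RETURN) → mode=PATROL action=spin_ccw
7. target_seen: (PATROL) → mode=AVOID action=motors_on

final mode: AVOID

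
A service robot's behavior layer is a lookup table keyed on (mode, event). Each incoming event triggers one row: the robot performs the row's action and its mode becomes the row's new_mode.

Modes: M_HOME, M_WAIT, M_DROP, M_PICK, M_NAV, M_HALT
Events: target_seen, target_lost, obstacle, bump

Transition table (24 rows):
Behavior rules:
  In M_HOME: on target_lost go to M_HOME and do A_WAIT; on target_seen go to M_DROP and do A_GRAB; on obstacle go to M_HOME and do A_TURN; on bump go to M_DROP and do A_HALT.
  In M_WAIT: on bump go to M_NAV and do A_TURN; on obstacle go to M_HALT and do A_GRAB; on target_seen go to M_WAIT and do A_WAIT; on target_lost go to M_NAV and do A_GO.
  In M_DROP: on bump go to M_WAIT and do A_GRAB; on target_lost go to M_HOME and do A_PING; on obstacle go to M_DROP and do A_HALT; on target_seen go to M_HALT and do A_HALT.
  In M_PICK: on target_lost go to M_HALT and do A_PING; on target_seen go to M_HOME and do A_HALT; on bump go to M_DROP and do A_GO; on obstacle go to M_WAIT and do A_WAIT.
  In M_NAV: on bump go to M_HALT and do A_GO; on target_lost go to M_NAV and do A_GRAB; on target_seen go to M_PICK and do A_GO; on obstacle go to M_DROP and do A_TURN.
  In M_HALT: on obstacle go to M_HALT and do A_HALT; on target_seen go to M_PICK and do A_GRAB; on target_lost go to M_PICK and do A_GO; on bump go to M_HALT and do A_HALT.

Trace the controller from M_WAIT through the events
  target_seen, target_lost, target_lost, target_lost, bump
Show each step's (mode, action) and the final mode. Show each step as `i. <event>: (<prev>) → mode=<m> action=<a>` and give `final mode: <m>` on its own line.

final mode: M_HALT

1. target_seen: (M_WAIT) → mode=M_WAIT action=A_WAIT
2. target_lost: (M_WAIT) → mode=M_NAV action=A_GO
3. target_lost: (M_NAV) → mode=M_NAV action=A_GRAB
4. target_lost: (M_NAV) → mode=M_NAV action=A_GRAB
5. bump: (M_NAV) → mode=M_HALT action=A_GO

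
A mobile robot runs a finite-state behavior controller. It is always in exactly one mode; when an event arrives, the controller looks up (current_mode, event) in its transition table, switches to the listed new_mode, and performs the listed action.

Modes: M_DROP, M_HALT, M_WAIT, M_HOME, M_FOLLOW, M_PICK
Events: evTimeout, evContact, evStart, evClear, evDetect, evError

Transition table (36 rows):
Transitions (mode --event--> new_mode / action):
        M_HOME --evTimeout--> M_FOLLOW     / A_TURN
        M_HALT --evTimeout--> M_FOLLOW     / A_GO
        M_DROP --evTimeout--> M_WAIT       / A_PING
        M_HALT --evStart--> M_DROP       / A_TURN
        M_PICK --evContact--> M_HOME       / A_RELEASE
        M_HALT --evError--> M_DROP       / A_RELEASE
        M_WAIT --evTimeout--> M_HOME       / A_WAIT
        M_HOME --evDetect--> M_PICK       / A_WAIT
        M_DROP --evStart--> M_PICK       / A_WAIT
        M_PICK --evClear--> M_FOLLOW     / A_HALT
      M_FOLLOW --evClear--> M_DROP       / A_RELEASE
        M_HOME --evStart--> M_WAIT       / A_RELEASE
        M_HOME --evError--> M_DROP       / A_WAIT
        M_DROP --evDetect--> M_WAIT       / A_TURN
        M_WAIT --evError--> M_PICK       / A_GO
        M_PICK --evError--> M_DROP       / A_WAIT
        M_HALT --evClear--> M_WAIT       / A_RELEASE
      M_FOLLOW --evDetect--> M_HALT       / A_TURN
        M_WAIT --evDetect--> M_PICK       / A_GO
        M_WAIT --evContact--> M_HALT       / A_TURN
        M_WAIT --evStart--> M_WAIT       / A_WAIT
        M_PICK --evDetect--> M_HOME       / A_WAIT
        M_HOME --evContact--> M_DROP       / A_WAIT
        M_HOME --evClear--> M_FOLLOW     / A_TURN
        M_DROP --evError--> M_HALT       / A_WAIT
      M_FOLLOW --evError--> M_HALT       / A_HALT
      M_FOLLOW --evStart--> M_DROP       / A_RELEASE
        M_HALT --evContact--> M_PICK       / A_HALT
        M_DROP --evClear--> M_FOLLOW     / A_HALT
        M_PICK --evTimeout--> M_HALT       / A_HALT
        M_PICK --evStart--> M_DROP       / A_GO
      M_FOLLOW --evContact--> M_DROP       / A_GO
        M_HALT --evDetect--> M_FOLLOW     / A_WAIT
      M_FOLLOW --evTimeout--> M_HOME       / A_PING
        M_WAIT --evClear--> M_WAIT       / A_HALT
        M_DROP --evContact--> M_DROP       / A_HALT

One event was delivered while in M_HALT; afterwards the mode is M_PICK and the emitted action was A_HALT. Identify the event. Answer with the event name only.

try evTimeout: (M_HALT, evTimeout) → (M_FOLLOW, A_GO)
try evContact: (M_HALT, evContact) → (M_PICK, A_HALT)  ← matches
try evStart: (M_HALT, evStart) → (M_DROP, A_TURN)
try evClear: (M_HALT, evClear) → (M_WAIT, A_RELEASE)
try evDetect: (M_HALT, evDetect) → (M_FOLLOW, A_WAIT)
try evError: (M_HALT, evError) → (M_DROP, A_RELEASE)

evContact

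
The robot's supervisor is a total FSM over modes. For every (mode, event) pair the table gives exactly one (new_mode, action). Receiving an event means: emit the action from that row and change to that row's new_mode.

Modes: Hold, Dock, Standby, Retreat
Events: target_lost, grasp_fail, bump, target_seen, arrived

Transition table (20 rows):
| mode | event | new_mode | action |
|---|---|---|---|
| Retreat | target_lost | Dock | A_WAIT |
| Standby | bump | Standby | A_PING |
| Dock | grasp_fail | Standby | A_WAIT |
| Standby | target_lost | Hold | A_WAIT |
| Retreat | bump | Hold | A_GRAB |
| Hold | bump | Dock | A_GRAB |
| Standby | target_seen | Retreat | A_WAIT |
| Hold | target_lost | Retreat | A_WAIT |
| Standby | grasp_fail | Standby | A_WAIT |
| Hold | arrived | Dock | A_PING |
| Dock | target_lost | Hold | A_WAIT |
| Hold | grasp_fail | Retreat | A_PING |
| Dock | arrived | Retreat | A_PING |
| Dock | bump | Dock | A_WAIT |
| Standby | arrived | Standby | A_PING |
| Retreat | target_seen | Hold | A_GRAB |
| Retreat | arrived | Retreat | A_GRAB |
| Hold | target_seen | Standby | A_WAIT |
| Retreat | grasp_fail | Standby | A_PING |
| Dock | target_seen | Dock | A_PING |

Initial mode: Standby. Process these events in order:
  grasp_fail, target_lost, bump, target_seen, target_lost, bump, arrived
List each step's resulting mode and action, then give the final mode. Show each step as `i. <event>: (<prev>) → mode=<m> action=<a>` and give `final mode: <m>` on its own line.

final mode: Retreat

1. grasp_fail: (Standby) → mode=Standby action=A_WAIT
2. target_lost: (Standby) → mode=Hold action=A_WAIT
3. bump: (Hold) → mode=Dock action=A_GRAB
4. target_seen: (Dock) → mode=Dock action=A_PING
5. target_lost: (Dock) → mode=Hold action=A_WAIT
6. bump: (Hold) → mode=Dock action=A_GRAB
7. arrived: (Dock) → mode=Retreat action=A_PING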